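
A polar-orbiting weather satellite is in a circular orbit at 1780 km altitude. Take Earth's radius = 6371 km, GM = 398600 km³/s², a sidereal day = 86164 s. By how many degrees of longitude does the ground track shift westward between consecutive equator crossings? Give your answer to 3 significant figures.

30.6°

Semi-major axis a = 6371 + 1780 = 8151 km. Period T = 2π√(a³/μ) = 2π√(8151³/398600) = 7323.6 s = 122.06 min.
During one orbit Earth rotates (7323.6 / 86164) × 360° = 30.60°.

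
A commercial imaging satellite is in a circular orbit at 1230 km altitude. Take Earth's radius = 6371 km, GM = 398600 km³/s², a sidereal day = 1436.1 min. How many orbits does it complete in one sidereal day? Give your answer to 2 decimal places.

13.07

Semi-major axis a = 6371 + 1230 = 7601 km. Period T = 2π√(a³/μ) = 2π√(7601³/398600) = 6595.0 s = 109.92 min.
Orbits per sidereal day = 86166 / 6595.0 = 13.065.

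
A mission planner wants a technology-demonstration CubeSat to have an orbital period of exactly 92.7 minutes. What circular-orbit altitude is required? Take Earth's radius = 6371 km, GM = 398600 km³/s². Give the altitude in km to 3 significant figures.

414 km

T = 92.7 min = 5562.0 s.
From T = 2π√(a³/μ): a = (μ T²/4π²)^(1/3) = (398600 × 5562.0² / 4π²)^(1/3) = 6785 km.
Altitude h = a − R = 6785 − 6371 = 414 km.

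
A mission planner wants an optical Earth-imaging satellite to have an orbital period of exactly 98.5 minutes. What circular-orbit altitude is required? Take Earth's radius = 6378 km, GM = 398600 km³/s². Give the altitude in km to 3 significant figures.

T = 98.5 min = 5910.0 s.
From T = 2π√(a³/μ): a = (μ T²/4π²)^(1/3) = (398600 × 5910.0² / 4π²)^(1/3) = 7065 km.
Altitude h = a − R = 7065 − 6378 = 687 km.

687 km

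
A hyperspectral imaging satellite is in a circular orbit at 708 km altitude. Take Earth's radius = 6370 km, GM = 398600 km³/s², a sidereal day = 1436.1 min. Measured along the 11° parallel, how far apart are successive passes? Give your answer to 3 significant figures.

2700 km

Semi-major axis a = 6370 + 708 = 7078 km. Period T = 2π√(a³/μ) = 2π√(7078³/398600) = 5926.2 s = 98.77 min.
Node shift per orbit = (5926.2/86166) × 360° = 24.76°.
Equatorial spacing = 24.76 × 111.2 km/° = 2753 km.
At 11° latitude, spacing = 2753 × cos(11°) = 2702 km.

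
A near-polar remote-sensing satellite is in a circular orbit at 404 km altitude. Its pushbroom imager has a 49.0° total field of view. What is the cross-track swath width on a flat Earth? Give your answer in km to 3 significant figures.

368 km

Half-angle = 49.0°/2 = 24.5°.
Swath width ≈ 2h·tan(θ/2) = 2 × 404 × tan(24.5°) = 368.2 km.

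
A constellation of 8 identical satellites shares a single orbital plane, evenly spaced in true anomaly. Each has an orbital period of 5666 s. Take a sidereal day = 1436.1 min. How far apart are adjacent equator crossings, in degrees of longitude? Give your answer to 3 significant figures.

2.96°

Single-satellite node shift = (5666.0/86166) × 360° = 23.67°.
With 8 satellites evenly phased, successive equator crossings are 23.67/8 = 2.959° apart.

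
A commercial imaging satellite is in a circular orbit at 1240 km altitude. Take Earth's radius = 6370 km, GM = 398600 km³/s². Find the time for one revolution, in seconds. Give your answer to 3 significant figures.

6610 seconds

Semi-major axis a = 6370 + 1240 = 7610 km. Period T = 2π√(a³/μ) = 2π√(7610³/398600) = 6606.8 s = 110.11 min.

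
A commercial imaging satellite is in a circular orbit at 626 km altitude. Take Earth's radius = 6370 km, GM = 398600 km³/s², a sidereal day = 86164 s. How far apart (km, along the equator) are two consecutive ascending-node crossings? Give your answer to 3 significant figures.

Semi-major axis a = 6370 + 626 = 6996 km. Period T = 2π√(a³/μ) = 2π√(6996³/398600) = 5823.5 s = 97.06 min.
During one orbit Earth rotates (5823.5 / 86164) × 360° = 24.33°.
At the equator that is 24.33° × (2π·6370/360) km/° = 24.33 × 111.2 = 2705 km.

2710 km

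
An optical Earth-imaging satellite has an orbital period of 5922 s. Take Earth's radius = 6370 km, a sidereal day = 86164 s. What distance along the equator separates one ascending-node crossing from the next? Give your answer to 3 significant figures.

2750 km

During one orbit Earth rotates (5922.0 / 86164) × 360° = 24.74°.
At the equator that is 24.74° × (2π·6370/360) km/° = 24.74 × 111.2 = 2751 km.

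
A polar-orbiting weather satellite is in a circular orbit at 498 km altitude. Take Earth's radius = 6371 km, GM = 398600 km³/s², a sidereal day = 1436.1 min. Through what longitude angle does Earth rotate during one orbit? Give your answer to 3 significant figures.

23.7°

Semi-major axis a = 6371 + 498 = 6869 km. Period T = 2π√(a³/μ) = 2π√(6869³/398600) = 5665.7 s = 94.43 min.
During one orbit Earth rotates (5665.7 / 86166) × 360° = 23.67°.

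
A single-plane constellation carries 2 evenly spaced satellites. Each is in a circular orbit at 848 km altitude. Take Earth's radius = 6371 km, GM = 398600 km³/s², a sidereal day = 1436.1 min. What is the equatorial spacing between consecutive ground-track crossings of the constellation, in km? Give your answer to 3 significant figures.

Semi-major axis a = 6371 + 848 = 7219 km. Period T = 2π√(a³/μ) = 2π√(7219³/398600) = 6104.2 s = 101.74 min.
Single-satellite node shift = (6104.2/86166) × 360° = 25.50°.
With 2 satellites evenly phased, successive equator crossings are 25.50/2 = 12.752° apart.
That is 12.752 × 111.2 = 1418 km at the equator.

1420 km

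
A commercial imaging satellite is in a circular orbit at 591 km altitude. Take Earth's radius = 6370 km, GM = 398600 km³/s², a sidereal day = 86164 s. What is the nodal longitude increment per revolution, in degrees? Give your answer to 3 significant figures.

24.1°

Semi-major axis a = 6370 + 591 = 6961 km. Period T = 2π√(a³/μ) = 2π√(6961³/398600) = 5779.9 s = 96.33 min.
During one orbit Earth rotates (5779.9 / 86164) × 360° = 24.15°.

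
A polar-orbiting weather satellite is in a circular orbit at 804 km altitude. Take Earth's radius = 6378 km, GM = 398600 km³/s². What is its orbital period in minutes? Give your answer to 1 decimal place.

101.0 min

Semi-major axis a = 6378 + 804 = 7182 km. Period T = 2π√(a³/μ) = 2π√(7182³/398600) = 6057.3 s = 100.96 min.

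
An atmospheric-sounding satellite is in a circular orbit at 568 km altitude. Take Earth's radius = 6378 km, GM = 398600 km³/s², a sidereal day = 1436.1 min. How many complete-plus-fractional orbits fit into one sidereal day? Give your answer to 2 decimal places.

Semi-major axis a = 6378 + 568 = 6946 km. Period T = 2π√(a³/μ) = 2π√(6946³/398600) = 5761.2 s = 96.02 min.
Orbits per sidereal day = 86166 / 5761.2 = 14.956.

14.96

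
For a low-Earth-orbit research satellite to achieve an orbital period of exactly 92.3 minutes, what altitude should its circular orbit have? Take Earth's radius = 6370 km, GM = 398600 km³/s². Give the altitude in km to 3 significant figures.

T = 92.3 min = 5538.0 s.
From T = 2π√(a³/μ): a = (μ T²/4π²)^(1/3) = (398600 × 5538.0² / 4π²)^(1/3) = 6765 km.
Altitude h = a − R = 6765 − 6370 = 395 km.

395 km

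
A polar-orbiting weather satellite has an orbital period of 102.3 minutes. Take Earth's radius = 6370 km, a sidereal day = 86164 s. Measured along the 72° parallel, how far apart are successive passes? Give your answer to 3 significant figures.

881 km

T = 102.3 min = 6138.0 s.
Node shift per orbit = (6138.0/86164) × 360° = 25.65°.
Equatorial spacing = 25.65 × 111.2 km/° = 2851 km.
At 72° latitude, spacing = 2851 × cos(72°) = 881 km.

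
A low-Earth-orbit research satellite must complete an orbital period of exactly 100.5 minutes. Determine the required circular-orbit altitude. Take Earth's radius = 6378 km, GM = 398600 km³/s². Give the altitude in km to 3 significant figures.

T = 100.5 min = 6030.0 s.
From T = 2π√(a³/μ): a = (μ T²/4π²)^(1/3) = (398600 × 6030.0² / 4π²)^(1/3) = 7160 km.
Altitude h = a − R = 7160 − 6378 = 782 km.

782 km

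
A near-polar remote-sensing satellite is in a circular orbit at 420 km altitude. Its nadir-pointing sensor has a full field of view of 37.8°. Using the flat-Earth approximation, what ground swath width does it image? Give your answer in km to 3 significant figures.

288 km

Half-angle = 37.8°/2 = 18.9°.
Swath width ≈ 2h·tan(θ/2) = 2 × 420 × tan(18.9°) = 287.6 km.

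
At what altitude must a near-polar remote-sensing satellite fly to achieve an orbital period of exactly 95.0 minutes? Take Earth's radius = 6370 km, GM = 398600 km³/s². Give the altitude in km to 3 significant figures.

527 km

T = 95.0 min = 5700.0 s.
From T = 2π√(a³/μ): a = (μ T²/4π²)^(1/3) = (398600 × 5700.0² / 4π²)^(1/3) = 6897 km.
Altitude h = a − R = 6897 − 6370 = 527 km.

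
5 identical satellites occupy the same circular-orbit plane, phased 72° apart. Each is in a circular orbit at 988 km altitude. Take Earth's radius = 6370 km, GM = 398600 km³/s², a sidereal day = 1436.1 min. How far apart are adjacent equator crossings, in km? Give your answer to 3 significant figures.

584 km

Semi-major axis a = 6370 + 988 = 7358 km. Period T = 2π√(a³/μ) = 2π√(7358³/398600) = 6281.3 s = 104.69 min.
Single-satellite node shift = (6281.3/86166) × 360° = 26.24°.
With 5 satellites evenly phased, successive equator crossings are 26.24/5 = 5.249° apart.
That is 5.249 × 111.2 = 584 km at the equator.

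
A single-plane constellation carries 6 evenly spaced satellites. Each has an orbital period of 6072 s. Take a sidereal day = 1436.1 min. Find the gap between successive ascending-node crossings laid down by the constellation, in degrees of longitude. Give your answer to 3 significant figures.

Single-satellite node shift = (6072.0/86166) × 360° = 25.37°.
With 6 satellites evenly phased, successive equator crossings are 25.37/6 = 4.228° apart.

4.23°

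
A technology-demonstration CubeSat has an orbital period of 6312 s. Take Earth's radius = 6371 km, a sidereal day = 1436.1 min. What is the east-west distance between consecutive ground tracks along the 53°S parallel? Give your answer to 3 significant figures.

Node shift per orbit = (6312.0/86166) × 360° = 26.37°.
Equatorial spacing = 26.37 × 111.2 km/° = 2932 km.
At 53° latitude, spacing = 2932 × cos(53°) = 1765 km.

1760 km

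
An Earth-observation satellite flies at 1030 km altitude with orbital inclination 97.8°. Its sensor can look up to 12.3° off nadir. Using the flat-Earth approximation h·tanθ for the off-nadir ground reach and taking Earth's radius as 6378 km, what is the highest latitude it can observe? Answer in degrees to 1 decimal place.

Retrograde orbit: the ground track reaches ±(180° − i) = ±(180 − 97.8) = ±82.2°.
Sensor half-swath on the ground ≈ 1030·tan(12.3°) = 225 km = 2.02° of latitude.
Maximum observable latitude ≈ 82.2 + 2.02 = 84.2°.

84.2°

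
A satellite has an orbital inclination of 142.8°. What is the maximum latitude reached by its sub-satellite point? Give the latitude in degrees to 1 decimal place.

37.2°

Retrograde orbit: the ground track reaches ±(180° − i) = ±(180 − 142.8) = ±37.2°.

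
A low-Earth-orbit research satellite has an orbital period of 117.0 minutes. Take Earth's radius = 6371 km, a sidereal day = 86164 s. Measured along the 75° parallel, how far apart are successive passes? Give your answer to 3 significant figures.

844 km

T = 117.0 min = 7020.0 s.
Node shift per orbit = (7020.0/86164) × 360° = 29.33°.
Equatorial spacing = 29.33 × 111.2 km/° = 3261 km.
At 75° latitude, spacing = 3261 × cos(75°) = 844 km.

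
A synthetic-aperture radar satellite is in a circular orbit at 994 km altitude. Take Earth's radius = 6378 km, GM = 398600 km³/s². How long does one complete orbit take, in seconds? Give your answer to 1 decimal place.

Semi-major axis a = 6378 + 994 = 7372 km. Period T = 2π√(a³/μ) = 2π√(7372³/398600) = 6299.3 s = 104.99 min.

6299.3 seconds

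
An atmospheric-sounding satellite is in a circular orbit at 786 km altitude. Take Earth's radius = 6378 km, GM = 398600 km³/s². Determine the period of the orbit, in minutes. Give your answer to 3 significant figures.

101 min

Semi-major axis a = 6378 + 786 = 7164 km. Period T = 2π√(a³/μ) = 2π√(7164³/398600) = 6034.5 s = 100.58 min.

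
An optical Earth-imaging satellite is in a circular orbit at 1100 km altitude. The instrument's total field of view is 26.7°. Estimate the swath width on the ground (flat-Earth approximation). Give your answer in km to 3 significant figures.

Half-angle = 26.7°/2 = 13.35°.
Swath width ≈ 2h·tan(θ/2) = 2 × 1100 × tan(13.35°) = 522.1 km.

522 km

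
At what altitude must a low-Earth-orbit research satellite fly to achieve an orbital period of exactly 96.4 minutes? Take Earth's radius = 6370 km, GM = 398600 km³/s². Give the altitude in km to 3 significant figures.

T = 96.4 min = 5784.0 s.
From T = 2π√(a³/μ): a = (μ T²/4π²)^(1/3) = (398600 × 5784.0² / 4π²)^(1/3) = 6964 km.
Altitude h = a − R = 6964 − 6370 = 594 km.

594 km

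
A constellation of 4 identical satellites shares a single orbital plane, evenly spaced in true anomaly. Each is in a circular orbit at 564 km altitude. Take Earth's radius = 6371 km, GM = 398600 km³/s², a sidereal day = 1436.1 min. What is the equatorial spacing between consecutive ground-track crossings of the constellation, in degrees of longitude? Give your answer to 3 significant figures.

6.00°

Semi-major axis a = 6371 + 564 = 6935 km. Period T = 2π√(a³/μ) = 2π√(6935³/398600) = 5747.5 s = 95.79 min.
Single-satellite node shift = (5747.5/86166) × 360° = 24.01°.
With 4 satellites evenly phased, successive equator crossings are 24.01/4 = 6.003° apart.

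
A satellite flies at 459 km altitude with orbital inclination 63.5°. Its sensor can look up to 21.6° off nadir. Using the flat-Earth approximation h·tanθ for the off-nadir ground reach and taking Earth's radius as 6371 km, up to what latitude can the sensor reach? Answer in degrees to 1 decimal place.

65.1°

For a prograde orbit the ground track reaches latitude ±i = ±63.5°.
Sensor half-swath on the ground ≈ 459·tan(21.6°) = 182 km = 1.63° of latitude.
Maximum observable latitude ≈ 63.5 + 1.63 = 65.1°.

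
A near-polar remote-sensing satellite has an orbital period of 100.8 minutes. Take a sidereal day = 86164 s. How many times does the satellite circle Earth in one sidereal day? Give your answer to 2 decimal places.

T = 100.8 min = 6048.0 s.
Orbits per sidereal day = 86164 / 6048.0 = 14.247.

14.25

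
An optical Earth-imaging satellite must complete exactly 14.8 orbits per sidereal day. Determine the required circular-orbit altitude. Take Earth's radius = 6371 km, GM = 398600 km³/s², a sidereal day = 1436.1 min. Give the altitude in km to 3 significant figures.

Required period T = 86166 / 14.8 = 5822.0 s.
From T = 2π√(a³/μ): a = (μ T²/4π²)^(1/3) = (398600 × 5822.0² / 4π²)^(1/3) = 6995 km.
Altitude h = a − R = 6995 − 6371 = 624 km.

624 km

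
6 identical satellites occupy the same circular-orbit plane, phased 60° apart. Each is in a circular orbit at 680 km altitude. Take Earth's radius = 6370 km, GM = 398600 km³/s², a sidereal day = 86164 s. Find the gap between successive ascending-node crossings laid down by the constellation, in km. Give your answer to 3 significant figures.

456 km

Semi-major axis a = 6370 + 680 = 7050 km. Period T = 2π√(a³/μ) = 2π√(7050³/398600) = 5891.1 s = 98.18 min.
Single-satellite node shift = (5891.1/86164) × 360° = 24.61°.
With 6 satellites evenly phased, successive equator crossings are 24.61/6 = 4.102° apart.
That is 4.102 × 111.2 = 456 km at the equator.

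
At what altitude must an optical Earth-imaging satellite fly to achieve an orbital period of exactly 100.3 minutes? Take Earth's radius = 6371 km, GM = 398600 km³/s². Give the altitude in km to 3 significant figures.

780 km

T = 100.3 min = 6018.0 s.
From T = 2π√(a³/μ): a = (μ T²/4π²)^(1/3) = (398600 × 6018.0² / 4π²)^(1/3) = 7151 km.
Altitude h = a − R = 7151 − 6371 = 780 km.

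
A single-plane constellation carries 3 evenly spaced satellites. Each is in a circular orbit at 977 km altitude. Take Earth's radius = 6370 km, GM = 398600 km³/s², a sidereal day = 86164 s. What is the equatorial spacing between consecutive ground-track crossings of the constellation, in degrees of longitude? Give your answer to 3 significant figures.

Semi-major axis a = 6370 + 977 = 7347 km. Period T = 2π√(a³/μ) = 2π√(7347³/398600) = 6267.2 s = 104.45 min.
Single-satellite node shift = (6267.2/86164) × 360° = 26.19°.
With 3 satellites evenly phased, successive equator crossings are 26.19/3 = 8.728° apart.

8.73°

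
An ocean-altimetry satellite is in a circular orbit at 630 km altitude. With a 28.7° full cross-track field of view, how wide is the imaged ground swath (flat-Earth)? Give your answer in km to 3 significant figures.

322 km

Half-angle = 28.7°/2 = 14.35°.
Swath width ≈ 2h·tan(θ/2) = 2 × 630 × tan(14.35°) = 322.3 km.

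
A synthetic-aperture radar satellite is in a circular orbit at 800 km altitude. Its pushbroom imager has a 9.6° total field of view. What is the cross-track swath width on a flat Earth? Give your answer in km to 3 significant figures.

134 km

Half-angle = 9.6°/2 = 4.8°.
Swath width ≈ 2h·tan(θ/2) = 2 × 800 × tan(4.8°) = 134.4 km.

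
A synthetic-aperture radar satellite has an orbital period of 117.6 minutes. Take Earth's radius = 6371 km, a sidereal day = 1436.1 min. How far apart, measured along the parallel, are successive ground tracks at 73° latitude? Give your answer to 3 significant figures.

T = 117.6 min = 7056.0 s.
Node shift per orbit = (7056.0/86166) × 360° = 29.48°.
Equatorial spacing = 29.48 × 111.2 km/° = 3278 km.
At 73° latitude, spacing = 3278 × cos(73°) = 958 km.

958 km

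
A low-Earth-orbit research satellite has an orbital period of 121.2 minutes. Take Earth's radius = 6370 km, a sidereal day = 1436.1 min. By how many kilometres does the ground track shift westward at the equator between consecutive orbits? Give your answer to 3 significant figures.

3380 km

T = 121.2 min = 7272.0 s.
During one orbit Earth rotates (7272.0 / 86166) × 360° = 30.38°.
At the equator that is 30.38° × (2π·6370/360) km/° = 30.38 × 111.2 = 3378 km.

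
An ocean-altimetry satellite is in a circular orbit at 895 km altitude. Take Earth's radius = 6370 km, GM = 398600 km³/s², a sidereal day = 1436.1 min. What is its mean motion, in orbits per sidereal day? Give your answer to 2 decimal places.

13.98

Semi-major axis a = 6370 + 895 = 7265 km. Period T = 2π√(a³/μ) = 2π√(7265³/398600) = 6162.6 s = 102.71 min.
Orbits per sidereal day = 86166 / 6162.6 = 13.982.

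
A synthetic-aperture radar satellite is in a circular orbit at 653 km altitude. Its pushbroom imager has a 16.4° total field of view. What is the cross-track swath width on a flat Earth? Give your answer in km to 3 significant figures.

188 km

Half-angle = 16.4°/2 = 8.2°.
Swath width ≈ 2h·tan(θ/2) = 2 × 653 × tan(8.2°) = 188.2 km.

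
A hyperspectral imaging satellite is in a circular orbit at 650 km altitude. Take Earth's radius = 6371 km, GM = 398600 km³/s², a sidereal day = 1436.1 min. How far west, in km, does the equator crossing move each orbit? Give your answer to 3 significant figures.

2720 km

Semi-major axis a = 6371 + 650 = 7021 km. Period T = 2π√(a³/μ) = 2π√(7021³/398600) = 5854.8 s = 97.58 min.
During one orbit Earth rotates (5854.8 / 86166) × 360° = 24.46°.
At the equator that is 24.46° × (2π·6371/360) km/° = 24.46 × 111.2 = 2720 km.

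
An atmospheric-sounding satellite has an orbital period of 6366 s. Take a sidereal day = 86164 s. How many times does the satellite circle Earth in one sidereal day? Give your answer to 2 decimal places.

13.54

Orbits per sidereal day = 86164 / 6366.0 = 13.535.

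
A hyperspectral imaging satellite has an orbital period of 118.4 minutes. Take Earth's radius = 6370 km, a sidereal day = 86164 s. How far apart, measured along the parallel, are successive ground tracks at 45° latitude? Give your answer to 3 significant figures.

2330 km

T = 118.4 min = 7104.0 s.
Node shift per orbit = (7104.0/86164) × 360° = 29.68°.
Equatorial spacing = 29.68 × 111.2 km/° = 3300 km.
At 45° latitude, spacing = 3300 × cos(45°) = 2333 km.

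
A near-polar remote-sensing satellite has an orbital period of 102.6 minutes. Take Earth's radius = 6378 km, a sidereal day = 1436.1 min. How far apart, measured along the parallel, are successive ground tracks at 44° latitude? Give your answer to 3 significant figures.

2060 km

T = 102.6 min = 6156.0 s.
Node shift per orbit = (6156.0/86166) × 360° = 25.72°.
Equatorial spacing = 25.72 × 111.3 km/° = 2863 km.
At 44° latitude, spacing = 2863 × cos(44°) = 2059 km.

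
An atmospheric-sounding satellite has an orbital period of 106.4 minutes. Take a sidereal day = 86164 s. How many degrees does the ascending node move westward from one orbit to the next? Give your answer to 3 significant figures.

T = 106.4 min = 6384.0 s.
During one orbit Earth rotates (6384.0 / 86164) × 360° = 26.67°.

26.7°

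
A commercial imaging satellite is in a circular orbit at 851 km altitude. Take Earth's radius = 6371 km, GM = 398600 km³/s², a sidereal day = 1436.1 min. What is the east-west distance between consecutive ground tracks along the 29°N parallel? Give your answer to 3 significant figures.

Semi-major axis a = 6371 + 851 = 7222 km. Period T = 2π√(a³/μ) = 2π√(7222³/398600) = 6108.0 s = 101.80 min.
Node shift per orbit = (6108.0/86166) × 360° = 25.52°.
Equatorial spacing = 25.52 × 111.2 km/° = 2838 km.
At 29° latitude, spacing = 2838 × cos(29°) = 2482 km.

2480 km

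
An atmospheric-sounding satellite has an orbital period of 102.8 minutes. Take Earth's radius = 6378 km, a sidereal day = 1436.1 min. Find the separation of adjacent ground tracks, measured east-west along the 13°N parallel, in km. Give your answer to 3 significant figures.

2800 km

T = 102.8 min = 6168.0 s.
Node shift per orbit = (6168.0/86166) × 360° = 25.77°.
Equatorial spacing = 25.77 × 111.3 km/° = 2869 km.
At 13° latitude, spacing = 2869 × cos(13°) = 2795 km.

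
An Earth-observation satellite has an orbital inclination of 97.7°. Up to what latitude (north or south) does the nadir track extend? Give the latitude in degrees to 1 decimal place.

Retrograde orbit: the ground track reaches ±(180° − i) = ±(180 − 97.7) = ±82.3°.

82.3°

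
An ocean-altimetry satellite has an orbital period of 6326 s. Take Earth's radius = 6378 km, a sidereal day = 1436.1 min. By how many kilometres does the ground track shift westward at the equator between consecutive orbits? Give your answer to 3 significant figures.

During one orbit Earth rotates (6326.0 / 86166) × 360° = 26.43°.
At the equator that is 26.43° × (2π·6378/360) km/° = 26.43 × 111.3 = 2942 km.

2940 km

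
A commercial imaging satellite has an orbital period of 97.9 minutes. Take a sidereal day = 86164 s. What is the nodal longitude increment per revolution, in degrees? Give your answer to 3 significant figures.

24.5°

T = 97.9 min = 5874.0 s.
During one orbit Earth rotates (5874.0 / 86164) × 360° = 24.54°.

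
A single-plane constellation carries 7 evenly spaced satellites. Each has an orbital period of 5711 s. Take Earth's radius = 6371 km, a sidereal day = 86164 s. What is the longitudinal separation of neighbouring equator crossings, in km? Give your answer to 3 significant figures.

Single-satellite node shift = (5711.0/86164) × 360° = 23.86°.
With 7 satellites evenly phased, successive equator crossings are 23.86/7 = 3.409° apart.
That is 3.409 × 111.2 = 379 km at the equator.

379 km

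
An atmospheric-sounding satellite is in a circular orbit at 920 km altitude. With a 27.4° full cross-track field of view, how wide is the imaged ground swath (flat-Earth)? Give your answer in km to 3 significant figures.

Half-angle = 27.4°/2 = 13.7°.
Swath width ≈ 2h·tan(θ/2) = 2 × 920 × tan(13.7°) = 448.5 km.

449 km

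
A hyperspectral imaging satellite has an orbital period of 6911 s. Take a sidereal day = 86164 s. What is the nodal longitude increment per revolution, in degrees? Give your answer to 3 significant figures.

During one orbit Earth rotates (6911.0 / 86164) × 360° = 28.87°.

28.9°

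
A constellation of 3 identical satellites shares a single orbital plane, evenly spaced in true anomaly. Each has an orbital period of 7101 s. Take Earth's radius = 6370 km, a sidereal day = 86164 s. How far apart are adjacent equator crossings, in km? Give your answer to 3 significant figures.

Single-satellite node shift = (7101.0/86164) × 360° = 29.67°.
With 3 satellites evenly phased, successive equator crossings are 29.67/3 = 9.890° apart.
That is 9.890 × 111.2 = 1099 km at the equator.

1100 km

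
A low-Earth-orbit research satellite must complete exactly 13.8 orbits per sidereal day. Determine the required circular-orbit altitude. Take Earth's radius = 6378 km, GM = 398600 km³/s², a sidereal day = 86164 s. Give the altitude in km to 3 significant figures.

Required period T = 86164 / 13.8 = 6243.8 s.
From T = 2π√(a³/μ): a = (μ T²/4π²)^(1/3) = (398600 × 6243.8² / 4π²)^(1/3) = 7329 km.
Altitude h = a − R = 7329 − 6378 = 951 km.

951 km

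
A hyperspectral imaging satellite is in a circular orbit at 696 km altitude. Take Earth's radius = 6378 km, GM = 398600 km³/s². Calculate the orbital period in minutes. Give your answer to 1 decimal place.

Semi-major axis a = 6378 + 696 = 7074 km. Period T = 2π√(a³/μ) = 2π√(7074³/398600) = 5921.2 s = 98.69 min.

98.7 min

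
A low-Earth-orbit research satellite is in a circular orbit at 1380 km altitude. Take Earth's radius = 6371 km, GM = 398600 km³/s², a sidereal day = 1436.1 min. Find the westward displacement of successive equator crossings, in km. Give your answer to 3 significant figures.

Semi-major axis a = 6371 + 1380 = 7751 km. Period T = 2π√(a³/μ) = 2π√(7751³/398600) = 6791.2 s = 113.19 min.
During one orbit Earth rotates (6791.2 / 86166) × 360° = 28.37°.
At the equator that is 28.37° × (2π·6371/360) km/° = 28.37 × 111.2 = 3155 km.

3160 km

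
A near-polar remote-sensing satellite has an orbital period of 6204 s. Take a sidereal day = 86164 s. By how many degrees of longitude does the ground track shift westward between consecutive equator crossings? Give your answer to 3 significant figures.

25.9°

During one orbit Earth rotates (6204.0 / 86164) × 360° = 25.92°.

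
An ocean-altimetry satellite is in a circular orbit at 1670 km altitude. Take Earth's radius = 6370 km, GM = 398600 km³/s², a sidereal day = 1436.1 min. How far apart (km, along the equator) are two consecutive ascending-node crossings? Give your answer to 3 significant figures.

Semi-major axis a = 6370 + 1670 = 8040 km. Period T = 2π√(a³/μ) = 2π√(8040³/398600) = 7174.6 s = 119.58 min.
During one orbit Earth rotates (7174.6 / 86166) × 360° = 29.98°.
At the equator that is 29.98° × (2π·6370/360) km/° = 29.98 × 111.2 = 3333 km.

3330 km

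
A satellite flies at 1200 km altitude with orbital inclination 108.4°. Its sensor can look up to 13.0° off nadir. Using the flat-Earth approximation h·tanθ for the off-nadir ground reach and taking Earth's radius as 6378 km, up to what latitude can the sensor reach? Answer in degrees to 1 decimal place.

Retrograde orbit: the ground track reaches ±(180° − i) = ±(180 − 108.4) = ±71.6°.
Sensor half-swath on the ground ≈ 1200·tan(13.0°) = 277 km = 2.49° of latitude.
Maximum observable latitude ≈ 71.6 + 2.49 = 74.1°.

74.1°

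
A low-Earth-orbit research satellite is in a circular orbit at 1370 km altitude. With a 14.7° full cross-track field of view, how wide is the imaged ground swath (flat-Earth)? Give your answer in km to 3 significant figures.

Half-angle = 14.7°/2 = 7.35°.
Swath width ≈ 2h·tan(θ/2) = 2 × 1370 × tan(7.35°) = 353.4 km.

353 km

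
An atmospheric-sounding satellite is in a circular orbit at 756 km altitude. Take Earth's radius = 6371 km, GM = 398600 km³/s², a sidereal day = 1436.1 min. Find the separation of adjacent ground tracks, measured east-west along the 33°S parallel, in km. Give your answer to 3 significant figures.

2330 km

Semi-major axis a = 6371 + 756 = 7127 km. Period T = 2π√(a³/μ) = 2π√(7127³/398600) = 5987.9 s = 99.80 min.
Node shift per orbit = (5987.9/86166) × 360° = 25.02°.
Equatorial spacing = 25.02 × 111.2 km/° = 2782 km.
At 33° latitude, spacing = 2782 × cos(33°) = 2333 km.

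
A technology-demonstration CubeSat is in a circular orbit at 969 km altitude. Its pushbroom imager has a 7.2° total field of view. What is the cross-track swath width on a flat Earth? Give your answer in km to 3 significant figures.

Half-angle = 7.2°/2 = 3.6°.
Swath width ≈ 2h·tan(θ/2) = 2 × 969 × tan(3.6°) = 121.9 km.

122 km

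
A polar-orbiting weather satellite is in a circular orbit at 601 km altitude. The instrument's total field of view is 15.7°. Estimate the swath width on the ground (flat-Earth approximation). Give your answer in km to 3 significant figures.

166 km

Half-angle = 15.7°/2 = 7.85°.
Swath width ≈ 2h·tan(θ/2) = 2 × 601 × tan(7.85°) = 165.7 km.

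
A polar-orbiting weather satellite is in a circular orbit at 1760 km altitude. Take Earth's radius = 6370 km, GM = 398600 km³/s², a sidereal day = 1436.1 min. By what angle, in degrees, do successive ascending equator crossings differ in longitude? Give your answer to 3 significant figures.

30.5°

Semi-major axis a = 6370 + 1760 = 8130 km. Period T = 2π√(a³/μ) = 2π√(8130³/398600) = 7295.4 s = 121.59 min.
During one orbit Earth rotates (7295.4 / 86166) × 360° = 30.48°.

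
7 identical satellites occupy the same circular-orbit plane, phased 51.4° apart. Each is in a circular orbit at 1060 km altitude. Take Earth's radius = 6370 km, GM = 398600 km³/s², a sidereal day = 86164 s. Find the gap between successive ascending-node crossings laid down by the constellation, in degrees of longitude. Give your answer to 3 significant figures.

Semi-major axis a = 6370 + 1060 = 7430 km. Period T = 2π√(a³/μ) = 2π√(7430³/398600) = 6373.7 s = 106.23 min.
Single-satellite node shift = (6373.7/86164) × 360° = 26.63°.
With 7 satellites evenly phased, successive equator crossings are 26.63/7 = 3.804° apart.

3.80°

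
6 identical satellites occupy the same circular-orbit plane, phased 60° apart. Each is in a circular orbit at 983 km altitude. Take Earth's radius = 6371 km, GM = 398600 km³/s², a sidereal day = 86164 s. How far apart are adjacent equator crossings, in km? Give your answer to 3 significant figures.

486 km

Semi-major axis a = 6371 + 983 = 7354 km. Period T = 2π√(a³/μ) = 2π√(7354³/398600) = 6276.2 s = 104.60 min.
Single-satellite node shift = (6276.2/86164) × 360° = 26.22°.
With 6 satellites evenly phased, successive equator crossings are 26.22/6 = 4.370° apart.
That is 4.370 × 111.2 = 486 km at the equator.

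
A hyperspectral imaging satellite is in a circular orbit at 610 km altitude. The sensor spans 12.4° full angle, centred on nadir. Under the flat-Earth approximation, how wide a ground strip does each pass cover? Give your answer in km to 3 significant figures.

133 km

Half-angle = 12.4°/2 = 6.2°.
Swath width ≈ 2h·tan(θ/2) = 2 × 610 × tan(6.2°) = 132.5 km.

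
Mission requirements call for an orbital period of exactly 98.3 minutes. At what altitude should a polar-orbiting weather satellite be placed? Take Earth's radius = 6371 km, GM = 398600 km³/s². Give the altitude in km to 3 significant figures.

685 km

T = 98.3 min = 5898.0 s.
From T = 2π√(a³/μ): a = (μ T²/4π²)^(1/3) = (398600 × 5898.0² / 4π²)^(1/3) = 7056 km.
Altitude h = a − R = 7056 − 6371 = 685 km.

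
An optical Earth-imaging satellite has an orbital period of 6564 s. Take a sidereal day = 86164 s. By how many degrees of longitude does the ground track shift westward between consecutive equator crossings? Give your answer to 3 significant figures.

27.4°

During one orbit Earth rotates (6564.0 / 86164) × 360° = 27.42°.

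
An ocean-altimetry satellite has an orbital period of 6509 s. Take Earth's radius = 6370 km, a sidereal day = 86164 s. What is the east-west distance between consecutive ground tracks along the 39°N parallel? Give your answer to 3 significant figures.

2350 km

Node shift per orbit = (6509.0/86164) × 360° = 27.20°.
Equatorial spacing = 27.20 × 111.2 km/° = 3023 km.
At 39° latitude, spacing = 3023 × cos(39°) = 2350 km.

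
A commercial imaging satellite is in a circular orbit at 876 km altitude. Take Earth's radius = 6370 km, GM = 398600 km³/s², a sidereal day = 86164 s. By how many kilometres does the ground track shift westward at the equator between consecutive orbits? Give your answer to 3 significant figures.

Semi-major axis a = 6370 + 876 = 7246 km. Period T = 2π√(a³/μ) = 2π√(7246³/398600) = 6138.4 s = 102.31 min.
During one orbit Earth rotates (6138.4 / 86164) × 360° = 25.65°.
At the equator that is 25.65° × (2π·6370/360) km/° = 25.65 × 111.2 = 2851 km.

2850 km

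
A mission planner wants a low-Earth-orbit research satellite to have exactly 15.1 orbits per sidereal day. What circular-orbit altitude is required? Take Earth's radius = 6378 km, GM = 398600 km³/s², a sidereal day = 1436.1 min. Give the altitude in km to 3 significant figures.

524 km

Required period T = 86166 / 15.1 = 5706.4 s.
From T = 2π√(a³/μ): a = (μ T²/4π²)^(1/3) = (398600 × 5706.4² / 4π²)^(1/3) = 6902 km.
Altitude h = a − R = 6902 − 6378 = 524 km.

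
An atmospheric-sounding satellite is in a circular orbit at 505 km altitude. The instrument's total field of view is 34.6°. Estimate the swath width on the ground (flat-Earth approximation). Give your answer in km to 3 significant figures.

315 km

Half-angle = 34.6°/2 = 17.3°.
Swath width ≈ 2h·tan(θ/2) = 2 × 505 × tan(17.3°) = 314.6 km.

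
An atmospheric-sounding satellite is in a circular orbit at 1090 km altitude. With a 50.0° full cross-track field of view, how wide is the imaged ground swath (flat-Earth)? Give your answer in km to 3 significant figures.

Half-angle = 50.0°/2 = 25°.
Swath width ≈ 2h·tan(θ/2) = 2 × 1090 × tan(25°) = 1016.6 km.

1020 km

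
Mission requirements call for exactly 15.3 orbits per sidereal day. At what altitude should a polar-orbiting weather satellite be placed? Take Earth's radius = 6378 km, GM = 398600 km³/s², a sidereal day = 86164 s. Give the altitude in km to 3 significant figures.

Required period T = 86164 / 15.3 = 5631.6 s.
From T = 2π√(a³/μ): a = (μ T²/4π²)^(1/3) = (398600 × 5631.6² / 4π²)^(1/3) = 6841 km.
Altitude h = a − R = 6841 − 6378 = 463 km.

463 km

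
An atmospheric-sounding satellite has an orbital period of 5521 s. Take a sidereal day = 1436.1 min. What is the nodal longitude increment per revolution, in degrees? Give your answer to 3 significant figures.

23.1°

During one orbit Earth rotates (5521.0 / 86166) × 360° = 23.07°.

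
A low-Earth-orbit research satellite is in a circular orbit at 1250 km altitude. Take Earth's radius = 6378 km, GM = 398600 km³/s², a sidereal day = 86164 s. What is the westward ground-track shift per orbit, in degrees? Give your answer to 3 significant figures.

Semi-major axis a = 6378 + 1250 = 7628 km. Period T = 2π√(a³/μ) = 2π√(7628³/398600) = 6630.2 s = 110.50 min.
During one orbit Earth rotates (6630.2 / 86164) × 360° = 27.70°.

27.7°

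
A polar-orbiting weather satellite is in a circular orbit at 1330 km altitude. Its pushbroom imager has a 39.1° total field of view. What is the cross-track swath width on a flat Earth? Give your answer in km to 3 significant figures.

945 km

Half-angle = 39.1°/2 = 19.55°.
Swath width ≈ 2h·tan(θ/2) = 2 × 1330 × tan(19.55°) = 944.6 km.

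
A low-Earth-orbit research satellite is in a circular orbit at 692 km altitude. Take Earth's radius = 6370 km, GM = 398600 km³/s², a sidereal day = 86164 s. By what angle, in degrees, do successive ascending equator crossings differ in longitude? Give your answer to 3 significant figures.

24.7°

Semi-major axis a = 6370 + 692 = 7062 km. Period T = 2π√(a³/μ) = 2π√(7062³/398600) = 5906.1 s = 98.44 min.
During one orbit Earth rotates (5906.1 / 86164) × 360° = 24.68°.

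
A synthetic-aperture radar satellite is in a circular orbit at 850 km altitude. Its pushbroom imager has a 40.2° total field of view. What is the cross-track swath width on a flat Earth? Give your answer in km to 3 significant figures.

Half-angle = 40.2°/2 = 20.1°.
Swath width ≈ 2h·tan(θ/2) = 2 × 850 × tan(20.1°) = 622.1 km.

622 km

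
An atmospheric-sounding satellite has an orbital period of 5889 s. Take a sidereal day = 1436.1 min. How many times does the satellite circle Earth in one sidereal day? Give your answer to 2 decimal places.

Orbits per sidereal day = 86166 / 5889.0 = 14.632.

14.63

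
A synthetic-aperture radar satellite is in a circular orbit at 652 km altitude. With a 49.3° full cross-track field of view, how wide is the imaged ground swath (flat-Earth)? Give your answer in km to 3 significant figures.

Half-angle = 49.3°/2 = 24.65°.
Swath width ≈ 2h·tan(θ/2) = 2 × 652 × tan(24.65°) = 598.4 km.

598 km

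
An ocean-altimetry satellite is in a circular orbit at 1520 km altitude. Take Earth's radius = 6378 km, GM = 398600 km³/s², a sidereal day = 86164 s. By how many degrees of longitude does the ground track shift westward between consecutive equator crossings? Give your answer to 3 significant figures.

Semi-major axis a = 6378 + 1520 = 7898 km. Period T = 2π√(a³/μ) = 2π√(7898³/398600) = 6985.3 s = 116.42 min.
During one orbit Earth rotates (6985.3 / 86164) × 360° = 29.19°.

29.2°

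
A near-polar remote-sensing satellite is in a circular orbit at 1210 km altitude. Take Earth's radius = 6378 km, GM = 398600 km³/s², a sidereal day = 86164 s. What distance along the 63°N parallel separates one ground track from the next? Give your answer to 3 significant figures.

1390 km

Semi-major axis a = 6378 + 1210 = 7588 km. Period T = 2π√(a³/μ) = 2π√(7588³/398600) = 6578.1 s = 109.64 min.
Node shift per orbit = (6578.1/86164) × 360° = 27.48°.
Equatorial spacing = 27.48 × 111.3 km/° = 3059 km.
At 63° latitude, spacing = 3059 × cos(63°) = 1389 km.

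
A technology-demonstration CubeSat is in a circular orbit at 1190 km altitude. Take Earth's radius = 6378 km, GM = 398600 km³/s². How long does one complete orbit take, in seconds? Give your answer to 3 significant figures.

6550 seconds

Semi-major axis a = 6378 + 1190 = 7568 km. Period T = 2π√(a³/μ) = 2π√(7568³/398600) = 6552.1 s = 109.20 min.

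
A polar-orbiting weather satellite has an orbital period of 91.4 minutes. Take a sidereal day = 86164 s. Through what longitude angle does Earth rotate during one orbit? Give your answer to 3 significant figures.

22.9°

T = 91.4 min = 5484.0 s.
During one orbit Earth rotates (5484.0 / 86164) × 360° = 22.91°.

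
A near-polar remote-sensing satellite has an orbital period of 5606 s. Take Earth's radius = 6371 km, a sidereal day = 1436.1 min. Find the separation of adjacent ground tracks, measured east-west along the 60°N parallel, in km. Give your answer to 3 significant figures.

1300 km

Node shift per orbit = (5606.0/86166) × 360° = 23.42°.
Equatorial spacing = 23.42 × 111.2 km/° = 2604 km.
At 60° latitude, spacing = 2604 × cos(60°) = 1302 km.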